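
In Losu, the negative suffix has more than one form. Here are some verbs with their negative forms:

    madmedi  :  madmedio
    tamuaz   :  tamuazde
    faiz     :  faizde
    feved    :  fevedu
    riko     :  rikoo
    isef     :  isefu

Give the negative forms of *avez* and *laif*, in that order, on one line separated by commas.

avezde, laifu

The suffix is conditioned by the final sound: -de when the stem ends in a sibilant (*tamuaz*, *faiz*); -u when the stem ends in a non-sibilant consonant (*feved*, *isef*); -o when the stem ends in a vowel (*madmedi*, *riko*).
The final sound of *avez* is /z/, which is a sibilant, so the suffix is -de, giving *avezde*.
Since the final sound of *laif* is /f/ (a non-sibilant consonant), it takes -u, giving *laifu*.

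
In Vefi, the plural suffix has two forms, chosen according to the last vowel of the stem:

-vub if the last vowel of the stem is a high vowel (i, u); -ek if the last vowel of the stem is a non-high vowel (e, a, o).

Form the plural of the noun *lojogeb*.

lojogebek

*lojogeb* — last vowel /e/ (a non-high vowel) → -ek → *lojogebek*.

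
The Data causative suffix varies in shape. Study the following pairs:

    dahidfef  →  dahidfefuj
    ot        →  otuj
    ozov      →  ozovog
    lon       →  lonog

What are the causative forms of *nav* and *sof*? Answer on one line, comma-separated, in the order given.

The alternation tracks the final consonant of the stem — -uj when the stem ends in a voiceless consonant (*dahidfef*, *ot*); -og when the stem ends in a voiced consonant (*ozov*, *lon*).
The final consonant of *nav* is /v/, which is voiced, so the suffix is -og, giving *navog*.
*sof* — final consonant /f/ (voiceless) → -uj → *sofuj*.

navog, sofuj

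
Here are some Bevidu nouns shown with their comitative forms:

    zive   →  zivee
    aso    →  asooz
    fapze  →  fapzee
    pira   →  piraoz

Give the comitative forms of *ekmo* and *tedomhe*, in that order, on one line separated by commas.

The alternation tracks the last vowel of the stem — -e when the last vowel of the stem is a front vowel (*zive*, *fapze*); -oz when the last vowel of the stem is a back vowel (*aso*, *pira*).
*ekmo*: last vowel = /o/, a back vowel → -oz → *ekmooz*.
*tedomhe* — last vowel /e/ (a front vowel) → -e → *tedomhee*.

ekmooz, tedomhee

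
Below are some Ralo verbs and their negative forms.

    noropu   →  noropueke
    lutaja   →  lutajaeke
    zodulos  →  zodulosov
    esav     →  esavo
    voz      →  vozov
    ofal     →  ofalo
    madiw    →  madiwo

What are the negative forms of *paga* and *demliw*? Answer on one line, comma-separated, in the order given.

The alternation tracks the final sound of the stem — -ov when the stem ends in a sibilant (*zodulos*, *voz*); -o when the stem ends in a non-sibilant consonant (*esav*, *ofal*, *madiw*); -eke when the stem ends in a vowel (*noropu*, *lutaja*).
*paga*: final sound = /a/, a vowel → -eke → *pagaeke*.
*demliw* — final sound /w/ (a non-sibilant consonant) → -o → *demliwo*.

pagaeke, demliwo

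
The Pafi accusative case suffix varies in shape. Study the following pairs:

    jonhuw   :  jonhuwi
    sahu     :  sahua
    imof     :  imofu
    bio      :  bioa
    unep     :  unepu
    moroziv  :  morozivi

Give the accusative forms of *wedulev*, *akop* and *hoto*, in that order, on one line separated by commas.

wedulevi, akopu, hotoa

The alternation tracks the final sound of the stem — -u when the stem ends in a voiceless consonant (*imof*, *unep*); -i when the stem ends in a voiced consonant (*jonhuw*, *moroziv*); -a when the stem ends in a vowel (*sahu*, *bio*).
Since the final sound of *wedulev* is /v/ (a voiced consonant), it takes -i, giving *wedulevi*.
The final sound of *akop* is /p/, which is a voiceless consonant, so the suffix is -u, giving *akopu*.
*hoto* — final sound /o/ (a vowel) → -a → *hotoa*.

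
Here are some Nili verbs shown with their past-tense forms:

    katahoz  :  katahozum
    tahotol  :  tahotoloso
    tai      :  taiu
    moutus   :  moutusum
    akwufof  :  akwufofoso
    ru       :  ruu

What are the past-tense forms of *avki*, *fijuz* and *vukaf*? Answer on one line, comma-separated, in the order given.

Looking at the final sound of each stem: -um when the stem ends in a sibilant (*katahoz*, *moutus*); -oso when the stem ends in a non-sibilant consonant (*tahotol*, *akwufof*); -u when the stem ends in a vowel (*tai*, *ru*).
*avki*: final sound = /i/, a vowel → -u → *avkiu*.
Since the final sound of *fijuz* is /z/ (a sibilant), it takes -um, giving *fijuzum*.
*vukaf* — final sound /f/ (a non-sibilant consonant) → -oso → *vukafoso*.

avkiu, fijuzum, vukafoso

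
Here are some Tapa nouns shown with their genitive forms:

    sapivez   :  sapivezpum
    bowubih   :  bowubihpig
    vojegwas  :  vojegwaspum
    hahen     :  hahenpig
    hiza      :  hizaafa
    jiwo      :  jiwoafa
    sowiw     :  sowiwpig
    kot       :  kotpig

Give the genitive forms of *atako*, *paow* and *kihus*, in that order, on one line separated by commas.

The alternation tracks the final sound of the stem — -pum when the stem ends in a sibilant (*sapivez*, *vojegwas*); -pig when the stem ends in a non-sibilant consonant (*bowubih*, *hahen*, *sowiw*, *kot*); -afa when the stem ends in a vowel (*hiza*, *jiwo*).
Since the final sound of *atako* is /o/ (a vowel), it takes -afa, giving *atakoafa*.
The final sound of *paow* is /w/, which is a non-sibilant consonant, so the suffix is -pig, giving *paowpig*.
*kihus* — final sound /s/ (a sibilant) → -pum → *kihuspum*.

atakoafa, paowpig, kihuspum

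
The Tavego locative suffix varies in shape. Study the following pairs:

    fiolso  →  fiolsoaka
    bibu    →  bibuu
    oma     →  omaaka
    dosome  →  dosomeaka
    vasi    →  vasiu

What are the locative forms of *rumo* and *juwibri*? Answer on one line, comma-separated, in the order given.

rumoaka, juwibriu

The alternation tracks the last vowel of the stem — -u when the last vowel of the stem is a high vowel (*bibu*, *vasi*); -aka when the last vowel of the stem is a non-high vowel (*fiolso*, *oma*, *dosome*).
*rumo*: last vowel = /o/, a non-high vowel → -aka → *rumoaka*.
*juwibri* — last vowel /i/ (a high vowel) → -u → *juwibriu*.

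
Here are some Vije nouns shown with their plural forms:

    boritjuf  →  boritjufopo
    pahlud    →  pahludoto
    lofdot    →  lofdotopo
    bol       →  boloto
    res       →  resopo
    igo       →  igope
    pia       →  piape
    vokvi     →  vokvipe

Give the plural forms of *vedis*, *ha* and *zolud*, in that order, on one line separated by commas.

The alternation tracks the final sound of the stem — -opo when the stem ends in a voiceless consonant (*boritjuf*, *lofdot*, *res*); -oto when the stem ends in a voiced consonant (*pahlud*, *bol*); -pe when the stem ends in a vowel (*igo*, *pia*, *vokvi*).
*vedis*: final sound = /s/, a voiceless consonant → -opo → *vedisopo*.
Since the final sound of *ha* is /a/ (a vowel), it takes -pe, giving *hape*.
The final sound of *zolud* is /d/, which is a voiced consonant, so the suffix is -oto, giving *zoludoto*.

vedisopo, hape, zoludoto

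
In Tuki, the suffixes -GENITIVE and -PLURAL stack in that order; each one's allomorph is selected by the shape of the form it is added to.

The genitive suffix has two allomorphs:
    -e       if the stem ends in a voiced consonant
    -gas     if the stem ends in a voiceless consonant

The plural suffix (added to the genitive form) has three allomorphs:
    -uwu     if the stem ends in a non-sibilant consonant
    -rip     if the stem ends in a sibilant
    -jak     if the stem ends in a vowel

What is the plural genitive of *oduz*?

*oduz* — final consonant /z/ (voiced) → -e → *oduze*.
The genitive form *oduze* — final sound /e/ (a vowel) → -jak → *oduzejak*.

oduzejak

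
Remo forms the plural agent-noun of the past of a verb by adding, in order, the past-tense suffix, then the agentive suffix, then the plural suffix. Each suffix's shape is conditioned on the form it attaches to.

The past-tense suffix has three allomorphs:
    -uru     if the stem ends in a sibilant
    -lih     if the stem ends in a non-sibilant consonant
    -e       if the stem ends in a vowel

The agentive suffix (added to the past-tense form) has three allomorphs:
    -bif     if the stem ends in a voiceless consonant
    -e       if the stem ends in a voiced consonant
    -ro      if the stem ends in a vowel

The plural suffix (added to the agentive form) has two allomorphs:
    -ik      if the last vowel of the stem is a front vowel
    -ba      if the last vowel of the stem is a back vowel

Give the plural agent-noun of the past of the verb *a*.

*a* — final sound /a/ (a vowel) → -e → *ae*.
The past-tense form *ae* — final sound /e/ (a vowel) → -ro → *aero*.
The agentive form *aero*: last vowel = /o/, a back vowel → -ba → *aeroba*.

aeroba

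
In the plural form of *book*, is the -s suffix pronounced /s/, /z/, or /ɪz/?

/s/

The stem *book* ends in a voiceless non-sibilant consonant.
The plural suffix surfaces as /ɪz/ after sibilants, /s/ after other voiceless consonants, and /z/ after other voiced sounds.
So the plural -s on *book* is pronounced /s/.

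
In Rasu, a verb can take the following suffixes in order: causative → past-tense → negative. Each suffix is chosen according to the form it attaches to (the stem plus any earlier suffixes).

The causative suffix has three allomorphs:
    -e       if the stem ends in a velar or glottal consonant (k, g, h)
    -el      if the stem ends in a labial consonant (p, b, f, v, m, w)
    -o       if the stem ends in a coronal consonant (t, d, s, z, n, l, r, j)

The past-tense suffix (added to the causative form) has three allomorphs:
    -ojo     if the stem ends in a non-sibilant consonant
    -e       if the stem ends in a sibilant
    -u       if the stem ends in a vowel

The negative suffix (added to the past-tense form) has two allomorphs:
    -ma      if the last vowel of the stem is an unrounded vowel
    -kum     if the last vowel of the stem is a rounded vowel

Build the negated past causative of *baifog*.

baifogeukum

*baifog* — final consonant /g/ (velar/glottal) → -e → *baifoge*.
The causative form *baifoge*: final sound = /e/, a vowel → -u → *baifogeu*.
The past-tense form *baifogeu* — last vowel /u/ (a rounded vowel) → -kum → *baifogeukum*.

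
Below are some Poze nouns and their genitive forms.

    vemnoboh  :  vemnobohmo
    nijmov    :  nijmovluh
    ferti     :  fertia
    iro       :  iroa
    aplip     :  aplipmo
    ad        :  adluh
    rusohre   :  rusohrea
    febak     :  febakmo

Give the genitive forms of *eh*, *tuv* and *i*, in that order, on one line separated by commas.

The alternation tracks the final sound of the stem — -mo when the stem ends in a voiceless consonant (*vemnoboh*, *aplip*, *febak*); -luh when the stem ends in a voiced consonant (*nijmov*, *ad*); -a when the stem ends in a vowel (*ferti*, *iro*, *rusohre*).
Since the final sound of *eh* is /h/ (a voiceless consonant), it takes -mo, giving *ehmo*.
*tuv* — final sound /v/ (a voiced consonant) → -luh → *tuvluh*.
*i*: final sound = /i/, a vowel → -a → *ia*.

ehmo, tuvluh, ia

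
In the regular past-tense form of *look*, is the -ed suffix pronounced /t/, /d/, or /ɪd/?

The stem *look* ends in a voiceless consonant other than /t/.
The -ed suffix is realized as /ɪd/ after /t, d/; as /t/ after other voiceless consonants; and as /d/ after other voiced sounds.
So -ed on *look* is pronounced /t/.

/t/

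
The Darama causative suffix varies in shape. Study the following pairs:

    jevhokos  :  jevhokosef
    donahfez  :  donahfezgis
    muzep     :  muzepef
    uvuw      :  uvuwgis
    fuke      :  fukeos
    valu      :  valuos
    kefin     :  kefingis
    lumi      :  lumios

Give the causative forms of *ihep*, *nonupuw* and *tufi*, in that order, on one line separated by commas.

ihepef, nonupuwgis, tufios

The suffix is conditioned by the final sound: -ef when the stem ends in a voiceless consonant (*jevhokos*, *muzep*); -gis when the stem ends in a voiced consonant (*donahfez*, *uvuw*, *kefin*); -os when the stem ends in a vowel (*fuke*, *valu*, *lumi*).
*ihep* — final sound /p/ (a voiceless consonant) → -ef → *ihepef*.
*nonupuw*: final sound = /w/, a voiced consonant → -gis → *nonupuwgis*.
Since the final sound of *tufi* is /i/ (a vowel), it takes -os, giving *tufios*.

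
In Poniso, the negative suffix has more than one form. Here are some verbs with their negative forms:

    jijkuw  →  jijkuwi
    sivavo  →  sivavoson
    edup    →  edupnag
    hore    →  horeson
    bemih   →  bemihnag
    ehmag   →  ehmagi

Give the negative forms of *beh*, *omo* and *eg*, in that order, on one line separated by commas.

behnag, omoson, egi

The suffix is conditioned by the final sound: -nag when the stem ends in a voiceless consonant (*edup*, *bemih*); -i when the stem ends in a voiced consonant (*jijkuw*, *ehmag*); -son when the stem ends in a vowel (*sivavo*, *hore*).
*beh*: final sound = /h/, a voiceless consonant → -nag → *behnag*.
*omo* — final sound /o/ (a vowel) → -son → *omoson*.
The final sound of *eg* is /g/, which is a voiced consonant, so the suffix is -i, giving *egi*.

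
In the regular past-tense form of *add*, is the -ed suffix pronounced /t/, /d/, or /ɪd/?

The stem *add* ends in /t/ or /d/.
The -ed suffix is realized as /ɪd/ after /t, d/; as /t/ after other voiceless consonants; and as /d/ after other voiced sounds.
So -ed on *add* is pronounced /ɪd/.

/ɪd/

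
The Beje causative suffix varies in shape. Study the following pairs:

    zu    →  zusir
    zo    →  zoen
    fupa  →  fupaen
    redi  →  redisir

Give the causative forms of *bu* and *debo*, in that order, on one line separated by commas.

busir, deboen

The pattern is height harmony: -sir when the last vowel of the stem is a high vowel (*zu*, *redi*); -en when the last vowel of the stem is a non-high vowel (*zo*, *fupa*).
Since the last vowel of *bu* is /u/ (a high vowel), it takes -sir, giving *busir*.
*debo* — last vowel /o/ (a non-high vowel) → -en → *deboen*.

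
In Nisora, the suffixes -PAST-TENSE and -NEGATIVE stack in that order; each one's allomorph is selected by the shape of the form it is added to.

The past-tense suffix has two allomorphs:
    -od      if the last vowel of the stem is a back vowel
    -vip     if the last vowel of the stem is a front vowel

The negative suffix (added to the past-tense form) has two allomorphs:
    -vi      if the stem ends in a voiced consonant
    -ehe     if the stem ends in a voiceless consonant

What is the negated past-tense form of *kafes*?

*kafes* — last vowel /e/ (a front vowel) → -vip → *kafesvip*.
The final consonant of the past-tense form *kafesvip* is /p/, which is voiceless, so the negative suffix is -ehe, giving *kafesvipehe*.

kafesvipehe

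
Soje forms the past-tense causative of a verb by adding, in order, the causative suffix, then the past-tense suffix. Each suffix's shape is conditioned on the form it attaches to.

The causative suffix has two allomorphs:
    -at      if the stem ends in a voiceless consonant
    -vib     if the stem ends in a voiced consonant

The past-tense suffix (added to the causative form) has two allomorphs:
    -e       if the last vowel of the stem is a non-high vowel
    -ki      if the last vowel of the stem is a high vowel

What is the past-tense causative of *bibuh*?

Since the final consonant of *bibuh* is /h/ (voiceless), it takes -at, giving *bibuhat*.
Since the last vowel of the causative form *bibuhat* is /a/ (a non-high vowel), it takes -e, giving *bibuhate*.

bibuhate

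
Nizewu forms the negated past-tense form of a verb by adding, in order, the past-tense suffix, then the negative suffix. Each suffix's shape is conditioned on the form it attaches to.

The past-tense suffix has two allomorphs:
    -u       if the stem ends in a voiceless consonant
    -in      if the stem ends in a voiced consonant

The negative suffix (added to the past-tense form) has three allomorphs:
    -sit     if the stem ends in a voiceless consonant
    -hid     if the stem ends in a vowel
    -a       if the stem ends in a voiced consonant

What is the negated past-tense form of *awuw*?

awuwina

Since the final consonant of *awuw* is /w/ (voiced), it takes -in, giving *awuwin*.
The final sound of the past-tense form *awuwin* is /n/, which is a voiced consonant, so the negative suffix is -a, giving *awuwina*.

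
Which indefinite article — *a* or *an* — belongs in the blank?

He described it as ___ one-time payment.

a

The indefinite article is chosen by the initial *sound* of the following word, not its spelling.
*one-time* begins with the sound /wʌ/ (*one* pronounced /wʌn/) — a consonant sound.
So the article is *a*: He described it as a one-time payment.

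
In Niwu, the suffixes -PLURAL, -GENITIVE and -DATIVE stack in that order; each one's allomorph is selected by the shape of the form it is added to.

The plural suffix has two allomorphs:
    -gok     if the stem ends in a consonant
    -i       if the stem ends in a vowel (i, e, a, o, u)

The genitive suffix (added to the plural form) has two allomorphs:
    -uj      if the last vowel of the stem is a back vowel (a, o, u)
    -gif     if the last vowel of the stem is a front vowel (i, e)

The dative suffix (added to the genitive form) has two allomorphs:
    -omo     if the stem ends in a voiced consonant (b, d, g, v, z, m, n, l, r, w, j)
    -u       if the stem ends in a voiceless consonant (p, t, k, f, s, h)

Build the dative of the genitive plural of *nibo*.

niboigifu

The final sound of *nibo* is /o/, which is a vowel, so the plural suffix is -i, giving *niboi*.
The plural form *niboi*: last vowel = /i/, a front vowel → -gif → *niboigif*.
Since the final consonant of the genitive form *niboigif* is /f/ (voiceless), it takes -u, giving *niboigifu*.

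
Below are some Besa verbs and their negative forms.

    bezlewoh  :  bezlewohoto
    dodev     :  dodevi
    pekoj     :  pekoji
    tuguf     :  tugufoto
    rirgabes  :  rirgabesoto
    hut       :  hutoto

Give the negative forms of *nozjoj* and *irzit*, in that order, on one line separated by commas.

nozjoji, irzitoto

The alternation tracks the final consonant of the stem — -oto when the stem ends in a voiceless consonant (*bezlewoh*, *tuguf*, *rirgabes*, *hut*); -i when the stem ends in a voiced consonant (*dodev*, *pekoj*).
The final consonant of *nozjoj* is /j/, which is voiced, so the suffix is -i, giving *nozjoji*.
Since the final consonant of *irzit* is /t/ (voiceless), it takes -oto, giving *irzitoto*.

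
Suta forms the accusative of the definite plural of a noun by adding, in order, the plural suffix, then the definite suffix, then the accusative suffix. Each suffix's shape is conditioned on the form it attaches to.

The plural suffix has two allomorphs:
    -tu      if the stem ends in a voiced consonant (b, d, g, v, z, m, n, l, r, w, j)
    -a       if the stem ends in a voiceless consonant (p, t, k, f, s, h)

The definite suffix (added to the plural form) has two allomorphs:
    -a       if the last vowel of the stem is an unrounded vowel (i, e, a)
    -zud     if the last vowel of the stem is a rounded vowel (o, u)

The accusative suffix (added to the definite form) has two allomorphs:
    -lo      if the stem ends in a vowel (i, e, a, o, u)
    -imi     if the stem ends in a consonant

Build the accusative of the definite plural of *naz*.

naztuzudimi

*naz*: final consonant = /z/, voiced → -tu → *naztu*.
The plural form *naztu*: last vowel = /u/, a rounded vowel → -zud → *naztuzud*.
The definite form *naztuzud* — final sound /d/ (a consonant) → -imi → *naztuzudimi*.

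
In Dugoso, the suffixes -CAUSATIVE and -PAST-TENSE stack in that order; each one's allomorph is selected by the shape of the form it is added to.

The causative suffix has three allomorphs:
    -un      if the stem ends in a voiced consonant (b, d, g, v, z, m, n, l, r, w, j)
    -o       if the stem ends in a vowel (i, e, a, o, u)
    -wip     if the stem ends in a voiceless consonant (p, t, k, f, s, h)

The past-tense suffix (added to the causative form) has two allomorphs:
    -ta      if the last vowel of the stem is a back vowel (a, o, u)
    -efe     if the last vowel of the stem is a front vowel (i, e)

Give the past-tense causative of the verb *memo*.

memoota

*memo*: final sound = /o/, a vowel → -o → *memoo*.
Since the last vowel of the causative form *memoo* is /o/ (a back vowel), it takes -ta, giving *memoota*.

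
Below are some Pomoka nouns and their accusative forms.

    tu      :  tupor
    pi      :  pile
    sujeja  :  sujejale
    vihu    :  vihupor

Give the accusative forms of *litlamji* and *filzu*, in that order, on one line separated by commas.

The suffix is conditioned by the last vowel: -por when the last vowel of the stem is a rounded vowel (*tu*, *vihu*); -le when the last vowel of the stem is an unrounded vowel (*pi*, *sujeja*).
Since the last vowel of *litlamji* is /i/ (an unrounded vowel), it takes -le, giving *litlamjile*.
The last vowel of *filzu* is /u/, which is a rounded vowel, so the suffix is -por, giving *filzupor*.

litlamjile, filzupor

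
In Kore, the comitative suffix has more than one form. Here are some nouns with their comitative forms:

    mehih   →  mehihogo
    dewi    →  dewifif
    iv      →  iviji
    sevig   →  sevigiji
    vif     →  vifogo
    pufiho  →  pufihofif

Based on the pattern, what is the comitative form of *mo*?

The alternation tracks the final sound of the stem — -ogo when the stem ends in a voiceless consonant (*mehih*, *vif*); -iji when the stem ends in a voiced consonant (*iv*, *sevig*); -fif when the stem ends in a vowel (*dewi*, *pufiho*).
The final sound of *mo* is /o/, which is a vowel, so the suffix is -fif, giving *mofif*.

mofif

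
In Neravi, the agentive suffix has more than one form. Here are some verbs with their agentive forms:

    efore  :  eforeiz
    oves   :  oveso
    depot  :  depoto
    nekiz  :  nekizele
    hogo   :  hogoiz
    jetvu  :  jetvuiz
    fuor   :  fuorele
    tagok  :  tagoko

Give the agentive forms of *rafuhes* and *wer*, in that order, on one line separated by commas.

The suffix is conditioned by the final sound: -o when the stem ends in a voiceless consonant (*oves*, *depot*, *tagok*); -ele when the stem ends in a voiced consonant (*nekiz*, *fuor*); -iz when the stem ends in a vowel (*efore*, *hogo*, *jetvu*).
*rafuhes* — final sound /s/ (a voiceless consonant) → -o → *rafuheso*.
Since the final sound of *wer* is /r/ (a voiced consonant), it takes -ele, giving *werele*.

rafuheso, werele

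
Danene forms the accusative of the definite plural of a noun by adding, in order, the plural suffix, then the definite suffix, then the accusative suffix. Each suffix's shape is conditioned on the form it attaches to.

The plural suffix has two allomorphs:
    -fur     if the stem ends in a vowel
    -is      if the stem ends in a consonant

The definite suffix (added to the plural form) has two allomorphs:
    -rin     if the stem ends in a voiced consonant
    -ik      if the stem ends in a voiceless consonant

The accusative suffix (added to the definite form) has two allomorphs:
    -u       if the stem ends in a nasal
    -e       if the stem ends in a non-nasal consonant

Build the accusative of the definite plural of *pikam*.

Since the final sound of *pikam* is /m/ (a consonant), it takes -is, giving *pikamis*.
The final consonant of the plural form *pikamis* is /s/, which is voiceless, so the definite suffix is -ik, giving *pikamisik*.
The definite form *pikamisik*: final consonant = /k/, non-nasal → -e → *pikamisike*.

pikamisike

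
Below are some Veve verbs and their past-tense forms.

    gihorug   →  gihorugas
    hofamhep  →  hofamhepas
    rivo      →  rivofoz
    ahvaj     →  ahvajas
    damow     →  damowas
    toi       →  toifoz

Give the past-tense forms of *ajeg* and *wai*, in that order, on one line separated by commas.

The alternation tracks the final sound of the stem — -as when the stem ends in a consonant (*gihorug*, *hofamhep*, *ahvaj*, *damow*); -foz when the stem ends in a vowel (*rivo*, *toi*).
The final sound of *ajeg* is /g/, which is a consonant, so the suffix is -as, giving *ajegas*.
*wai* — final sound /i/ (a vowel) → -foz → *waifoz*.

ajegas, waifoz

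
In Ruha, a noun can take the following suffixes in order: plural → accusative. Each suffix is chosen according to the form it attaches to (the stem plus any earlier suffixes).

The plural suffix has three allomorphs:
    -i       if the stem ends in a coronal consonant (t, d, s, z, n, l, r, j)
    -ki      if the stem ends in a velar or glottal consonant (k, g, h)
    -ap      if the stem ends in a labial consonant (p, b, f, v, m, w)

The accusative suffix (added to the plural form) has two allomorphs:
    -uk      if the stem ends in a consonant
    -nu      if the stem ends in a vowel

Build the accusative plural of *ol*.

olinu

Since the final consonant of *ol* is /l/ (coronal), it takes -i, giving *oli*.
The plural form *oli* — final sound /i/ (a vowel) → -nu → *olinu*.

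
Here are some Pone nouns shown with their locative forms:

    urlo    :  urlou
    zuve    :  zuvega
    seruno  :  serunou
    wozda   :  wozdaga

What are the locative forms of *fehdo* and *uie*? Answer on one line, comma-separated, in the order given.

fehdou, uiega

The alternation tracks the last vowel of the stem — -u when the last vowel of the stem is a rounded vowel (*urlo*, *seruno*); -ga when the last vowel of the stem is an unrounded vowel (*zuve*, *wozda*).
Since the last vowel of *fehdo* is /o/ (a rounded vowel), it takes -u, giving *fehdou*.
*uie*: last vowel = /e/, an unrounded vowel → -ga → *uiega*.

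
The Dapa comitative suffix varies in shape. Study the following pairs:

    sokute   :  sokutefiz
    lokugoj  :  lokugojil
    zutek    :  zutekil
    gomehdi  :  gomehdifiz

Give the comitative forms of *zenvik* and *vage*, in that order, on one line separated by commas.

zenvikil, vagefiz

The alternation tracks the final sound of the stem — -il when the stem ends in a consonant (*lokugoj*, *zutek*); -fiz when the stem ends in a vowel (*sokute*, *gomehdi*).
The final sound of *zenvik* is /k/, which is a consonant, so the suffix is -il, giving *zenvikil*.
*vage* — final sound /e/ (a vowel) → -fiz → *vagefiz*.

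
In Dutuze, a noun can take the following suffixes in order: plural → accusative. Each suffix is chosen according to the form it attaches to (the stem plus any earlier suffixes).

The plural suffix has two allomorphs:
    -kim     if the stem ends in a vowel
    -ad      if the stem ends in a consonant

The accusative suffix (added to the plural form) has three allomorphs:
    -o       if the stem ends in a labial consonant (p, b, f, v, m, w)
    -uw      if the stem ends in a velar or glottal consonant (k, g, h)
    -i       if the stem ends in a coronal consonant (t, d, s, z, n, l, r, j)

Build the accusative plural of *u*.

Since the final sound of *u* is /u/ (a vowel), it takes -kim, giving *ukim*.
Since the final consonant of the plural form *ukim* is /m/ (labial), it takes -o, giving *ukimo*.

ukimo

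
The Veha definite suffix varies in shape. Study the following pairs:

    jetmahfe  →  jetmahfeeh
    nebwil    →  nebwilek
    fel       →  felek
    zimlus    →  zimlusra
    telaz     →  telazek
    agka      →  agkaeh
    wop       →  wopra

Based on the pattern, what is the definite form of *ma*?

The pattern is voicing of the final sound: -ra when the stem ends in a voiceless consonant (*zimlus*, *wop*); -ek when the stem ends in a voiced consonant (*nebwil*, *fel*, *telaz*); -eh when the stem ends in a vowel (*jetmahfe*, *agka*).
Since the final sound of *ma* is /a/ (a vowel), it takes -eh, giving *maeh*.

maeh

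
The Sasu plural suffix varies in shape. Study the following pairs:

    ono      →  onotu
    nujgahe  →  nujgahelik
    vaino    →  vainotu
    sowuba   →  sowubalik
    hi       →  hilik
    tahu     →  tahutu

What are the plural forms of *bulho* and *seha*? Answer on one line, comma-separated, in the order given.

The alternation tracks the last vowel of the stem — -tu when the last vowel of the stem is a rounded vowel (*ono*, *vaino*, *tahu*); -lik when the last vowel of the stem is an unrounded vowel (*nujgahe*, *sowuba*, *hi*).
The last vowel of *bulho* is /o/, which is a rounded vowel, so the suffix is -tu, giving *bulhotu*.
*seha*: last vowel = /a/, an unrounded vowel → -lik → *sehalik*.

bulhotu, sehalik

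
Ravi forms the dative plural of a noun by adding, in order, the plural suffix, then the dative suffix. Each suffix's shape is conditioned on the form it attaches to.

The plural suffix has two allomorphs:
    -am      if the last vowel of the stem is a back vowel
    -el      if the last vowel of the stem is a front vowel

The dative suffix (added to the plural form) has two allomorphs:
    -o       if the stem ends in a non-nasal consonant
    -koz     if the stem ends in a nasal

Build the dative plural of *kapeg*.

The last vowel of *kapeg* is /e/, which is a front vowel, so the plural suffix is -el, giving *kapegel*.
The plural form *kapegel*: final consonant = /l/, non-nasal → -o → *kapegelo*.

kapegelo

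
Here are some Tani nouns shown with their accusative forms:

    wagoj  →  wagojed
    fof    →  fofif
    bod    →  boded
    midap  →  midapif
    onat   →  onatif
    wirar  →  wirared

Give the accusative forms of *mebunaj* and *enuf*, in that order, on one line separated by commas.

The pattern is voicing of the final consonant: -if when the stem ends in a voiceless consonant (*fof*, *midap*, *onat*); -ed when the stem ends in a voiced consonant (*wagoj*, *bod*, *wirar*).
*mebunaj* — final consonant /j/ (voiced) → -ed → *mebunajed*.
The final consonant of *enuf* is /f/, which is voiceless, so the suffix is -if, giving *enufif*.

mebunajed, enufif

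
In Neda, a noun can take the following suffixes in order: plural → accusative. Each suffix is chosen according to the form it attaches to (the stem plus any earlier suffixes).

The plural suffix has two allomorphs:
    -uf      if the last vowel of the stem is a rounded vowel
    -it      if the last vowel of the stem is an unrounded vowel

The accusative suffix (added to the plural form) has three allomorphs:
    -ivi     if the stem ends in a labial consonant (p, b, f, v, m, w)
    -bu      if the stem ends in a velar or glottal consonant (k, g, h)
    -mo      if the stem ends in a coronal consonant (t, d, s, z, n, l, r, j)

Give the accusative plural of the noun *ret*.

retitmo

*ret* — last vowel /e/ (an unrounded vowel) → -it → *retit*.
Since the final consonant of the plural form *retit* is /t/ (coronal), it takes -mo, giving *retitmo*.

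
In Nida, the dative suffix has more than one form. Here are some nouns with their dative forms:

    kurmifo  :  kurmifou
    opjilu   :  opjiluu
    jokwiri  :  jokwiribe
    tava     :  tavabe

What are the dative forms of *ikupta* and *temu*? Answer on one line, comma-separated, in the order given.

The alternation tracks the last vowel of the stem — -u when the last vowel of the stem is a rounded vowel (*kurmifo*, *opjilu*); -be when the last vowel of the stem is an unrounded vowel (*jokwiri*, *tava*).
*ikupta* — last vowel /a/ (an unrounded vowel) → -be → *ikuptabe*.
*temu* — last vowel /u/ (a rounded vowel) → -u → *temuu*.

ikuptabe, temuu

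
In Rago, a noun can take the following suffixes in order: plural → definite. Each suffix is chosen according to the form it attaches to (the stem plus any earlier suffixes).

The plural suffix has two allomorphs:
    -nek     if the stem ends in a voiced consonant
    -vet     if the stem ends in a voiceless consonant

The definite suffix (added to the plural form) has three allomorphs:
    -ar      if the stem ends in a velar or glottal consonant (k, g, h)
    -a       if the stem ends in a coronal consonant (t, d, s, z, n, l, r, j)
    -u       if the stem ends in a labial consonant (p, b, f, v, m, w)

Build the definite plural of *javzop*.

The final consonant of *javzop* is /p/, which is voiceless, so the plural suffix is -vet, giving *javzopvet*.
The final consonant of the plural form *javzopvet* is /t/, which is coronal, so the definite suffix is -a, giving *javzopveta*.

javzopveta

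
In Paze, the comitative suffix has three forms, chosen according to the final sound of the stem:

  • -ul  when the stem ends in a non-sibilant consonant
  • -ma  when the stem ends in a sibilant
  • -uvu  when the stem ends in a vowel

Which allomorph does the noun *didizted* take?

-ul

*didizted*: final sound = /d/, a non-sibilant consonant → -ul.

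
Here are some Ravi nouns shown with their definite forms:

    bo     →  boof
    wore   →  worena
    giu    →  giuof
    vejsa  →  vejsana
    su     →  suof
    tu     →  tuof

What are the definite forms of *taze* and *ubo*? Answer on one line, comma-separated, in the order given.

tazena, uboof

The alternation tracks the last vowel of the stem — -of when the last vowel of the stem is a rounded vowel (*bo*, *giu*, *su*, *tu*); -na when the last vowel of the stem is an unrounded vowel (*wore*, *vejsa*).
*taze* — last vowel /e/ (an unrounded vowel) → -na → *tazena*.
*ubo* — last vowel /o/ (a rounded vowel) → -of → *uboof*.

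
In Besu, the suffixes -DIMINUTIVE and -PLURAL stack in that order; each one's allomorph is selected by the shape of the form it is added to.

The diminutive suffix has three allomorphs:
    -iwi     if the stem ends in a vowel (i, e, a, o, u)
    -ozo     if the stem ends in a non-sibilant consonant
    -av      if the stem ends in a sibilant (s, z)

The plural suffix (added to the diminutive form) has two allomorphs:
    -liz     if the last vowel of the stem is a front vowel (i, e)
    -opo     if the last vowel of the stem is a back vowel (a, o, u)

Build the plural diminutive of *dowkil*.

The final sound of *dowkil* is /l/, which is a non-sibilant consonant, so the diminutive suffix is -ozo, giving *dowkilozo*.
The last vowel of the diminutive form *dowkilozo* is /o/, which is a back vowel, so the plural suffix is -opo, giving *dowkilozoopo*.

dowkilozoopo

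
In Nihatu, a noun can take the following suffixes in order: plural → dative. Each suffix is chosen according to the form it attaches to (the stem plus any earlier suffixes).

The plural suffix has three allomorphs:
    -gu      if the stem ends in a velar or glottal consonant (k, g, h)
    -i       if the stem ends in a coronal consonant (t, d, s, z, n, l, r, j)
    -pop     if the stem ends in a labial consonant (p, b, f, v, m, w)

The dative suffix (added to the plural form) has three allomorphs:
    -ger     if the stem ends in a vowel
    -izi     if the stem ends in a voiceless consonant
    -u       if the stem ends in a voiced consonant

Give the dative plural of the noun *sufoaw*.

Since the final consonant of *sufoaw* is /w/ (labial), it takes -pop, giving *sufoawpop*.
Since the final sound of the plural form *sufoawpop* is /p/ (a voiceless consonant), it takes -izi, giving *sufoawpopizi*.

sufoawpopizi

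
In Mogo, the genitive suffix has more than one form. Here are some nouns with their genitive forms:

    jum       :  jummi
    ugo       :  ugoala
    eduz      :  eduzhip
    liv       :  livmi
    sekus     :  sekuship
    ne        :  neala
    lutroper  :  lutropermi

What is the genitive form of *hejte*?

hejteala

The alternation tracks the final sound of the stem — -hip when the stem ends in a sibilant (*eduz*, *sekus*); -mi when the stem ends in a non-sibilant consonant (*jum*, *liv*, *lutroper*); -ala when the stem ends in a vowel (*ugo*, *ne*).
Since the final sound of *hejte* is /e/ (a vowel), it takes -ala, giving *hejteala*.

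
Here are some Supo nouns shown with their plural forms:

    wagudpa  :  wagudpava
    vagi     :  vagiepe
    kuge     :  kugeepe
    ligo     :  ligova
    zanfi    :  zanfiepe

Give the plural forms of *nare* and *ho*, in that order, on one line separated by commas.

nareepe, hova

The alternation tracks the last vowel of the stem — -epe when the last vowel of the stem is a front vowel (*vagi*, *kuge*, *zanfi*); -va when the last vowel of the stem is a back vowel (*wagudpa*, *ligo*).
Since the last vowel of *nare* is /e/ (a front vowel), it takes -epe, giving *nareepe*.
*ho* — last vowel /o/ (a back vowel) → -va → *hova*.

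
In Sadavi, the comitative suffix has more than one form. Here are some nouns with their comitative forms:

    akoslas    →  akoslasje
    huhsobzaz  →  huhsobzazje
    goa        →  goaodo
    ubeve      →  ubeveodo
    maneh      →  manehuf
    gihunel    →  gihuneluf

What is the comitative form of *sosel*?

The pattern is sibilance of the final sound: -je when the stem ends in a sibilant (*akoslas*, *huhsobzaz*); -uf when the stem ends in a non-sibilant consonant (*maneh*, *gihunel*); -odo when the stem ends in a vowel (*goa*, *ubeve*).
*sosel*: final sound = /l/, a non-sibilant consonant → -uf → *soseluf*.

soseluf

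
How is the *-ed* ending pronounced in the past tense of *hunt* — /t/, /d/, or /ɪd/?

The stem *hunt* ends in /t/ or /d/.
The -ed suffix is realized as /ɪd/ after /t, d/; as /t/ after other voiceless consonants; and as /d/ after other voiced sounds.
So -ed on *hunt* is pronounced /ɪd/.

/ɪd/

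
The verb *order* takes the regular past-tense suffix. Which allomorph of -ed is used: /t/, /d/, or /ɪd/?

/d/

The stem *order* ends in a voiced sound other than /d/.
The -ed suffix is realized as /ɪd/ after /t, d/; as /t/ after other voiceless consonants; and as /d/ after other voiced sounds.
So -ed on *order* is pronounced /d/.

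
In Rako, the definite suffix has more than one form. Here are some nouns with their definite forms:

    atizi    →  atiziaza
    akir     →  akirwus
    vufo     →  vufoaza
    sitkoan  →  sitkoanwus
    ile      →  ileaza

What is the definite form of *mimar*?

mimarwus

The suffix is conditioned by the final sound: -wus when the stem ends in a consonant (*akir*, *sitkoan*); -aza when the stem ends in a vowel (*atizi*, *vufo*, *ile*).
Since the final sound of *mimar* is /r/ (a consonant), it takes -wus, giving *mimarwus*.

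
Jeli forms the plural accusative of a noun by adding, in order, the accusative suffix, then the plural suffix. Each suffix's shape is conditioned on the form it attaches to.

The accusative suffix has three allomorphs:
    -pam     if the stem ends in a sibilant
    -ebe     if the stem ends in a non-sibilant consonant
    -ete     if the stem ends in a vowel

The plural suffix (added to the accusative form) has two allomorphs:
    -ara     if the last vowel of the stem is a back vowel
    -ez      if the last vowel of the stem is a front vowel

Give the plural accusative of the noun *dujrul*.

*dujrul* — final sound /l/ (a non-sibilant consonant) → -ebe → *dujrulebe*.
Since the last vowel of the accusative form *dujrulebe* is /e/ (a front vowel), it takes -ez, giving *dujrulebeez*.

dujrulebeez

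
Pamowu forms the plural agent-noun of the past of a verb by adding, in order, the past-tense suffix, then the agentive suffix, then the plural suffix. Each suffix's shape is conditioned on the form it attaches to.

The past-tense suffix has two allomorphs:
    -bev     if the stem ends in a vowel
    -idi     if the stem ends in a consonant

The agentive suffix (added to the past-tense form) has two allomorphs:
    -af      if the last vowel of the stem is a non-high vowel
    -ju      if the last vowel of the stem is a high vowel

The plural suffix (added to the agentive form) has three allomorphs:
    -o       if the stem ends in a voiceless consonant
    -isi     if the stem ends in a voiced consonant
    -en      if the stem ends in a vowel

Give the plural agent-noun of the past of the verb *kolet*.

koletidijuen

*kolet* — final sound /t/ (a consonant) → -idi → *koletidi*.
The last vowel of the past-tense form *koletidi* is /i/, which is a high vowel, so the agentive suffix is -ju, giving *koletidiju*.
The final sound of the agentive form *koletidiju* is /u/, which is a vowel, so the plural suffix is -en, giving *koletidijuen*.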